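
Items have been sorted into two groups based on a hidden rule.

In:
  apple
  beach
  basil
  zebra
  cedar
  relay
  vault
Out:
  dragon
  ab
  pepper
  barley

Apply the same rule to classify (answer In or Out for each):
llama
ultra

In, In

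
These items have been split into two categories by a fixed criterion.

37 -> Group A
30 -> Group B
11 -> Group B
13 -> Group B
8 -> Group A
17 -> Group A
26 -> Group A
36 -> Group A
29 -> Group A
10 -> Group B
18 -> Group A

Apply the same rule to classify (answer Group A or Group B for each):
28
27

The distinguishing property — digit sum ≥ 5 — holds for all the 'Group A' cases and none of the 'Group B' cases.
28 → digit sum 2+8 = 10 → Group A. 27 → digit sum 2+7 = 9 → Group A.

Group A, Group A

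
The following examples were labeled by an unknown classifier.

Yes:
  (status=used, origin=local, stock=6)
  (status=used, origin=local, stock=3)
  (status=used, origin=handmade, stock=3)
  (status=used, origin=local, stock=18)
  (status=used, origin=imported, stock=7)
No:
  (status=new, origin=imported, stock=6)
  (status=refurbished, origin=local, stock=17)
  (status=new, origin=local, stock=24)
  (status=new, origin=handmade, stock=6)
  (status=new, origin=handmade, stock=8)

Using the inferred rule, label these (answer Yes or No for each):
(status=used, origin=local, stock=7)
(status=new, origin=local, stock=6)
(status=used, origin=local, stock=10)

Yes, No, Yes

One predicate separates the groups cleanly: status is used.
(status=used, origin=local, stock=7) — status is used, hence Yes. (status=new, origin=local, stock=6) — status is new, hence No. (status=used, origin=local, stock=10) — status is used, hence Yes.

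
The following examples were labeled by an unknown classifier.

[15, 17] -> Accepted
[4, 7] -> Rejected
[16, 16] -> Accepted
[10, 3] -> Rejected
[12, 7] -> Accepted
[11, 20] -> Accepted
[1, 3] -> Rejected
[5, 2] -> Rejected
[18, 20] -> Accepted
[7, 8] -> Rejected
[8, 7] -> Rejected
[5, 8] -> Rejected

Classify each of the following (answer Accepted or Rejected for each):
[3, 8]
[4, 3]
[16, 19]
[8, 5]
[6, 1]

Rejected, Rejected, Accepted, Rejected, Rejected

One predicate separates the groups cleanly: sum ≥ 19.
[3, 8]: 3+8 = 11, does not fit → Rejected.
[4, 3]: 4+3 = 7, does not fit → Rejected.
[16, 19]: 16+19 = 35, checks out → Accepted.
[8, 5]: 8+5 = 13, does not fit → Rejected.
[6, 1]: 6+1 = 7, does not fit → Rejected.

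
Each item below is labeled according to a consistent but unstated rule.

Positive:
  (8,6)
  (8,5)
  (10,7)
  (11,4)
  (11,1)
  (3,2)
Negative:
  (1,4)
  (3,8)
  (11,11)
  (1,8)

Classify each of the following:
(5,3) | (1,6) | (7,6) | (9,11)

Positive, Negative, Positive, Negative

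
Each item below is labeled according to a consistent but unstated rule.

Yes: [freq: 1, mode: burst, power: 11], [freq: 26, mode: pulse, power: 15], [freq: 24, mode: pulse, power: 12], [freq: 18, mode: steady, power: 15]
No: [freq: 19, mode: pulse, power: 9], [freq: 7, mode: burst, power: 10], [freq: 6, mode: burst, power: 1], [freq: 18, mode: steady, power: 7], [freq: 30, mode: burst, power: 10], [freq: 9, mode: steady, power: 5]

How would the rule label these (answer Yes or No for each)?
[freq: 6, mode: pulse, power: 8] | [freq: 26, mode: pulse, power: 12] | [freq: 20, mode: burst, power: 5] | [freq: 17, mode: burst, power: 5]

No, Yes, No, No

All 'Yes' examples share one property — power ≥ 11 — and every 'No' example lacks it.
[freq: 6, mode: pulse, power: 8]: power = 8, does not fit → No. [freq: 26, mode: pulse, power: 12]: power = 12, meets the rule → Yes. [freq: 20, mode: burst, power: 5]: power = 5, does not fit → No. [freq: 17, mode: burst, power: 5]: power = 5, does not fit → No.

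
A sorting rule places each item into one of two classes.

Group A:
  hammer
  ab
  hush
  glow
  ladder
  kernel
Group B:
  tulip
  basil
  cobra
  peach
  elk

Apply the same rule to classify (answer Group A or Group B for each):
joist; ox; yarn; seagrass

Group B, Group A, Group A, Group A

The classifier is using: even length.
joist: Group B (length 5). ox: Group A (length 2). yarn: Group A (length 4). seagrass: Group A (length 8).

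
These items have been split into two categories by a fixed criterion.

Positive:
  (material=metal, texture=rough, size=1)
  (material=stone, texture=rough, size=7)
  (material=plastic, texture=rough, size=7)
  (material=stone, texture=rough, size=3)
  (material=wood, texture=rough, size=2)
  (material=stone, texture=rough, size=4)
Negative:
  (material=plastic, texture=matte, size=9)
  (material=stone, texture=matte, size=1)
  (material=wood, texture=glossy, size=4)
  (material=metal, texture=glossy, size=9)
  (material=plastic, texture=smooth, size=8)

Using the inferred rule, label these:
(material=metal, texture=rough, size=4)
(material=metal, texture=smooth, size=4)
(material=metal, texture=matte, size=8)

Comparing the two groups points to one rule — texture is rough.

Positive, Negative, Negative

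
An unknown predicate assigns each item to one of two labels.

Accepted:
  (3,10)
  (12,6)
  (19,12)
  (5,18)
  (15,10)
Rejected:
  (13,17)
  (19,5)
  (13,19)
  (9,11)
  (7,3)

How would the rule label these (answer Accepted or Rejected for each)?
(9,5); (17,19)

The pattern is that an item is 'Accepted' exactly when: second is even.
(9,5) → second 5 → Rejected. (17,19) → second 19 → Rejected.

Rejected, Rejected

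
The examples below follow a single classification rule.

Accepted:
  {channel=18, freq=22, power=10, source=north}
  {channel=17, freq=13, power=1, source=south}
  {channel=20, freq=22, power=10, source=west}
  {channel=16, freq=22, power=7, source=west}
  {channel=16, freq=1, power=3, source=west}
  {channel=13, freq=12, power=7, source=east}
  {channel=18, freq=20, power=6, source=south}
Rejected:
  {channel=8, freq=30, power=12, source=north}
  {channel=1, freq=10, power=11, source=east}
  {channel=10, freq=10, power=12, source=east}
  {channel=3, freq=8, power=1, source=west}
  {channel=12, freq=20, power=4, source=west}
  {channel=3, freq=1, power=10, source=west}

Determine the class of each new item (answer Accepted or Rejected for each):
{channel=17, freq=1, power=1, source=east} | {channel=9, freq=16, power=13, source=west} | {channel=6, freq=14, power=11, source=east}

Accepted, Rejected, Rejected

The rule appears to be: channel ≥ 13.
{channel=17, freq=1, power=1, source=east}: Accepted (channel = 17).
{channel=9, freq=16, power=13, source=west}: Rejected (channel = 9).
{channel=6, freq=14, power=11, source=east}: Rejected (channel = 6).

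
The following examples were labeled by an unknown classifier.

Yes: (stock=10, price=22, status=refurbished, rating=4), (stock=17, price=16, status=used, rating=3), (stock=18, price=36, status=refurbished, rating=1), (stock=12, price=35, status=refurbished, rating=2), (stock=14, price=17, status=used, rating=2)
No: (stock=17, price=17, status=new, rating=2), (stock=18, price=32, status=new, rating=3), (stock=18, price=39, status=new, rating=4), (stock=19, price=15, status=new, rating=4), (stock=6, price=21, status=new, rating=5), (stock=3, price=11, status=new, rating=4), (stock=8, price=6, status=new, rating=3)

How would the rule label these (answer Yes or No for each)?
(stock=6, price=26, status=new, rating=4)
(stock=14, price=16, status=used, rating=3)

No, Yes

Every 'Yes' example satisfies: status is not new. None of the 'No' examples do.
(stock=6, price=26, status=new, rating=4): status is new, fails the rule → No. (stock=14, price=16, status=used, rating=3): status is used, satisfies this → Yes.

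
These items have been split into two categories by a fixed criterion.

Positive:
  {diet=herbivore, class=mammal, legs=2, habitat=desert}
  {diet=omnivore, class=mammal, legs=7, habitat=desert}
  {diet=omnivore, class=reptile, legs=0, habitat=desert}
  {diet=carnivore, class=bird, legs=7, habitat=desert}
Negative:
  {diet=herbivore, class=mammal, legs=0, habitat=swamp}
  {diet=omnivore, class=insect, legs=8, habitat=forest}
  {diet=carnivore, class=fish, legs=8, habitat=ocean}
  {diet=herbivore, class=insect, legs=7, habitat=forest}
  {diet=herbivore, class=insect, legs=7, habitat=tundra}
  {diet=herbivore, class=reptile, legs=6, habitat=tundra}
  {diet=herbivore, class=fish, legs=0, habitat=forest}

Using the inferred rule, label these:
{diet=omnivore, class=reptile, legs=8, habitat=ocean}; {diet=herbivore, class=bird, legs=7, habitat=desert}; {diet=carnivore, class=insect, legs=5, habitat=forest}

Negative, Positive, Negative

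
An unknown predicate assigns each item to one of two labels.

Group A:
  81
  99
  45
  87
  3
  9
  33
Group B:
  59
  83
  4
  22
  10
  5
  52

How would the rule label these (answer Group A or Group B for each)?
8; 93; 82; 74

Group B, Group A, Group B, Group B

The rule appears to be: multiple of 3.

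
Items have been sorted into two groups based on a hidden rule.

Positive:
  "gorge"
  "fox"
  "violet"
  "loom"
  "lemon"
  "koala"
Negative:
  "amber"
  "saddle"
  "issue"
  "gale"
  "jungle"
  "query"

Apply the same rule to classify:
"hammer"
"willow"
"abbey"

All 'Positive' examples share one property — contains 'o' — and every 'Negative' example lacks it.
"hammer" → no 'o' → Negative. "willow" → has 'o' → Positive. "abbey" → no 'o' → Negative.

Negative, Positive, Negative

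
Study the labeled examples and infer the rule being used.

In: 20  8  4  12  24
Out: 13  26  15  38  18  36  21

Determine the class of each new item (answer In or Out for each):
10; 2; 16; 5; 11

Out, Out, In, Out, Out

All 'In' examples share one property — multiple of 4 AND at most 24 — and every 'Out' example lacks it.
10: 10 = 4·2 + 2, 10 ≤ 24 — doesn't qualify, so Out. 2: 2 = 4·0 + 2, 2 ≤ 24 — doesn't qualify, so Out. 16: 16 = 4·4, 16 ≤ 24 — meets the rule, so In. 5: 5 = 4·1 + 1, 5 ≤ 24 — doesn't qualify, so Out. 11: 11 = 4·2 + 3, 11 ≤ 24 — doesn't qualify, so Out.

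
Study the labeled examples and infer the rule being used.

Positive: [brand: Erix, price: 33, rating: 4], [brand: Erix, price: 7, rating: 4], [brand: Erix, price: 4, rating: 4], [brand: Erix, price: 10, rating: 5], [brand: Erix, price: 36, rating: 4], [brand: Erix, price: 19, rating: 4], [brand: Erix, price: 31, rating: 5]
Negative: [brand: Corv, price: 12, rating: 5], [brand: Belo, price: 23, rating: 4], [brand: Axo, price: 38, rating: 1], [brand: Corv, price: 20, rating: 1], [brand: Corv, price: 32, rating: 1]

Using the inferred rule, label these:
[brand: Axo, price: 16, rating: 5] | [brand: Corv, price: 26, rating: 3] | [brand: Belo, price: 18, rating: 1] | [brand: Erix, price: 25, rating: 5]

Negative, Negative, Negative, Positive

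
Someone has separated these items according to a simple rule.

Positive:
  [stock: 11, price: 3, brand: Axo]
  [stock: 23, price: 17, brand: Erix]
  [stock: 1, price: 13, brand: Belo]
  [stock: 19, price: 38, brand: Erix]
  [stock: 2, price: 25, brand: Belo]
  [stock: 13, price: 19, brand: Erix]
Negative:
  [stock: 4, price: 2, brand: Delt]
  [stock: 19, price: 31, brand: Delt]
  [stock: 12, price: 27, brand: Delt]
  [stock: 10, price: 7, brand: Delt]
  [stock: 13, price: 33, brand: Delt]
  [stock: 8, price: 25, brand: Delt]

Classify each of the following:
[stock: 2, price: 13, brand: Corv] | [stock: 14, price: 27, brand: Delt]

Positive, Negative

Rule: brand is not Delt. This holds for each 'Positive' example and fails for each 'Negative' one.
[stock: 2, price: 13, brand: Corv] — brand is Corv, hence Positive. [stock: 14, price: 27, brand: Delt] — brand is Delt, hence Negative.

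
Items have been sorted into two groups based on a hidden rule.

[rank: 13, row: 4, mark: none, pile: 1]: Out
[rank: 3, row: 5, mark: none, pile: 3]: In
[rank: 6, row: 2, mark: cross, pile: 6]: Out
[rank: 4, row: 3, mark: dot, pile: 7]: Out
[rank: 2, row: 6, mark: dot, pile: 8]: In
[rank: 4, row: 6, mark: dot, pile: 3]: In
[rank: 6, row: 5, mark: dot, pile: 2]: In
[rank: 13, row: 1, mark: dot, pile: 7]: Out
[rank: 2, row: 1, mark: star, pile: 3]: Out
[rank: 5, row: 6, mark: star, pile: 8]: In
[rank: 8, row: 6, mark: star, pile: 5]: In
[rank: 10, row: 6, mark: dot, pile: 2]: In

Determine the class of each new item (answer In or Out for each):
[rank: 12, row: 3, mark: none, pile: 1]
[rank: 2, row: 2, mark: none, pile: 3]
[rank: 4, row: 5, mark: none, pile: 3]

Rule: row ≥ 5. This holds for each 'In' example and fails for each 'Out' one.
[rank: 12, row: 3, mark: none, pile: 1] — row = 3, hence Out.
[rank: 2, row: 2, mark: none, pile: 3] — row = 2, hence Out.
[rank: 4, row: 5, mark: none, pile: 3] — row = 5, hence In.

Out, Out, In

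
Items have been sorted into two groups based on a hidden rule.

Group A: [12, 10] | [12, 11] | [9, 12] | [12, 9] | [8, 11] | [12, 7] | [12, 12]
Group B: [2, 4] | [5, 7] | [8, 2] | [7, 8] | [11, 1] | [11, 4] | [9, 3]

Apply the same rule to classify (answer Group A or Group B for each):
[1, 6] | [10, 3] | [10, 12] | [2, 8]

Group B, Group B, Group A, Group B

The classifier is using: sum ≥ 19.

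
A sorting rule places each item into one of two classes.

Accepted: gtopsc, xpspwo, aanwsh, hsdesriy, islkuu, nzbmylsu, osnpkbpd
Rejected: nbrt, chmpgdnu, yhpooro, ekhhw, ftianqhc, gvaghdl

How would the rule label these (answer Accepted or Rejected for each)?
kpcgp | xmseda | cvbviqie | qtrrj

Rejected, Accepted, Rejected, Rejected

A rule that fits every label: contains 's' — true of each 'Accepted' example, false of each 'Rejected' one.
kpcgp → no 's' → Rejected. xmseda → has 's' → Accepted. cvbviqie → no 's' → Rejected. qtrrj → no 's' → Rejected.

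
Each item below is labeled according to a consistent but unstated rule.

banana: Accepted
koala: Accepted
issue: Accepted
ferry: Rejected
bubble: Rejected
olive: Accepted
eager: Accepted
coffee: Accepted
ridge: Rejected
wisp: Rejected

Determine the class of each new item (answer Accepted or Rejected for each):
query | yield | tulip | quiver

The classifier is using: has ≥ 3 vowels.
query: 2 vowels — lacks this property, so Rejected.
yield: 2 vowels — lacks this property, so Rejected.
tulip: 2 vowels — lacks this property, so Rejected.
quiver: 3 vowels — satisfies this, so Accepted.

Rejected, Rejected, Rejected, Accepted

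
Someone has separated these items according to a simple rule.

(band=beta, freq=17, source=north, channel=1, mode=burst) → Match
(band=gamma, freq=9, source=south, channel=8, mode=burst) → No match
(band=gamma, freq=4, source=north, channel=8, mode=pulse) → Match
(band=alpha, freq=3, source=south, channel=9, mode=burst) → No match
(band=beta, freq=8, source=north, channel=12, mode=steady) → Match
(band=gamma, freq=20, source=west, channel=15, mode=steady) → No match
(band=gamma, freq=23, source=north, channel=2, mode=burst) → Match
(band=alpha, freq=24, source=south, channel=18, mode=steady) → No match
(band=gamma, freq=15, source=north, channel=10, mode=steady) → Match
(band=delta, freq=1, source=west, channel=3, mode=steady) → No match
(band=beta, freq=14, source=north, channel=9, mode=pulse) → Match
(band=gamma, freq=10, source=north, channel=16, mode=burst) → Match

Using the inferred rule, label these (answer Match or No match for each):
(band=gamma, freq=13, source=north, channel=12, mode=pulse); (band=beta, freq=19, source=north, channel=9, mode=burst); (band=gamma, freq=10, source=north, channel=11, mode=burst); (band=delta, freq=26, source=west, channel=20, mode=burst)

Match, Match, Match, No match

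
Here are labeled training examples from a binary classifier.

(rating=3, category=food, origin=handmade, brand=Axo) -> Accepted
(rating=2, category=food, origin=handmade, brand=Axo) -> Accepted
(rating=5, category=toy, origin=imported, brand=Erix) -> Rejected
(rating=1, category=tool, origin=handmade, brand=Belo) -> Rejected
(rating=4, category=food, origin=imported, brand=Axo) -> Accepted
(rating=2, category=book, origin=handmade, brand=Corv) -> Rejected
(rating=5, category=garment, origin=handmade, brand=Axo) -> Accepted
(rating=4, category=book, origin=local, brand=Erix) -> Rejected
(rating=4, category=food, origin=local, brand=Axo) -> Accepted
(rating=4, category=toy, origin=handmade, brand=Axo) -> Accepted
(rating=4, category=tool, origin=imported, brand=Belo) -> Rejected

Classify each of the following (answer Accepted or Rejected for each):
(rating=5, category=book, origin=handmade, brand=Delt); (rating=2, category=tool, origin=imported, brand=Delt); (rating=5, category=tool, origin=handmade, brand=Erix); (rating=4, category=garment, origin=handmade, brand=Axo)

The rule appears to be: brand is Axo.
Rejected: (rating=5, category=book, origin=handmade, brand=Delt), since brand is Delt.
Rejected: (rating=2, category=tool, origin=imported, brand=Delt), since brand is Delt.
Rejected: (rating=5, category=tool, origin=handmade, brand=Erix), since brand is Erix.
Accepted: (rating=4, category=garment, origin=handmade, brand=Axo), since brand is Axo.

Rejected, Rejected, Rejected, Accepted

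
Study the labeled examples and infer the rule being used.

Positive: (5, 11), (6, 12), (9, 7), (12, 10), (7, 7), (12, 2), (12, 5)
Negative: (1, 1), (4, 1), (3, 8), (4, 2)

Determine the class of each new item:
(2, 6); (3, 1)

Negative, Negative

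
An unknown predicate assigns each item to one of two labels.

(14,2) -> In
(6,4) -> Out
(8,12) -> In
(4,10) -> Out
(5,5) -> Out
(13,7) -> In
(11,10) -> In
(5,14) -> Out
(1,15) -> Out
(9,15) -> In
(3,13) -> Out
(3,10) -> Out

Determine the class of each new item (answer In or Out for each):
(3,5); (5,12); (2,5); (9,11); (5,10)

Out, Out, Out, In, Out

'In' ⟺ first ≥ 7.
(3,5) — first 3, hence Out. (5,12) — first 5, hence Out. (2,5) — first 2, hence Out. (9,11) — first 9, hence In. (5,10) — first 5, hence Out.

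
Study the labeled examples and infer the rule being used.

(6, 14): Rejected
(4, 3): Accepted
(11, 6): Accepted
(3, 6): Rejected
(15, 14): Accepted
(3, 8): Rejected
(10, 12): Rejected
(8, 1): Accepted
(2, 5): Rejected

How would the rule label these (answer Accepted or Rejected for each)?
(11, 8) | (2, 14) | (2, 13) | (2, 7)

Accepted, Rejected, Rejected, Rejected

Rule: first > second. This holds for each 'Accepted' example and fails for each 'Rejected' one.
Accepted: (11, 8), since 11 > 8.
Rejected: (2, 14), since 2 < 14.
Rejected: (2, 13), since 2 < 13.
Rejected: (2, 7), since 2 < 7.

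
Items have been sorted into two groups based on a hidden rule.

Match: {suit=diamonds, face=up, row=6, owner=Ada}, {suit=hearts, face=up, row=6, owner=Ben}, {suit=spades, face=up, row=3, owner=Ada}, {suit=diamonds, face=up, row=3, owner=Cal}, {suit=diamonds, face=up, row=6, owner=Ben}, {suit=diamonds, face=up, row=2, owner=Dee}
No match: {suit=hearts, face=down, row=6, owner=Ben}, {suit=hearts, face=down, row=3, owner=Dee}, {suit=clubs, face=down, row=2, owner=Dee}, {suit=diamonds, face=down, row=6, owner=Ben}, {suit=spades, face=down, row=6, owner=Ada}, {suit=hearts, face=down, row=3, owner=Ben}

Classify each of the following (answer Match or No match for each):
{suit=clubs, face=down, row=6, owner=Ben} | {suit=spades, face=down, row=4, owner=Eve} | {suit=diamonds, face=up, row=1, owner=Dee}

No match, No match, Match

The rule appears to be: face is up.
{suit=clubs, face=down, row=6, owner=Ben}: face is down, doesn't match → No match. {suit=spades, face=down, row=4, owner=Eve}: face is down, doesn't match → No match. {suit=diamonds, face=up, row=1, owner=Dee}: face is up, fits → Match.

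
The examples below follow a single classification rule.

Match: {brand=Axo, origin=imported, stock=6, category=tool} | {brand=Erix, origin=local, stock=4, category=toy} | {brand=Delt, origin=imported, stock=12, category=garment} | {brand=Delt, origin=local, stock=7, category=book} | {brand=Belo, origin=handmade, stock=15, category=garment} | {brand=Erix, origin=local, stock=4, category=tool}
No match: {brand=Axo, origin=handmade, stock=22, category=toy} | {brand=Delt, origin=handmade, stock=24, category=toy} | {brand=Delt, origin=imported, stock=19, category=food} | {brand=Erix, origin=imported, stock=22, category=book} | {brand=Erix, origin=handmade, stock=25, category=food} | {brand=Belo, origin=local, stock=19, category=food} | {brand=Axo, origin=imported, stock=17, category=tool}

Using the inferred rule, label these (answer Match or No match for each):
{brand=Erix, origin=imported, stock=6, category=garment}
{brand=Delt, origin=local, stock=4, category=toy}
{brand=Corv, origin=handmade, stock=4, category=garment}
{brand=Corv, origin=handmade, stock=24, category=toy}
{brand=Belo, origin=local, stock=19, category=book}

Match, Match, Match, No match, No match

One predicate separates the groups cleanly: stock ≤ 15.
{brand=Erix, origin=imported, stock=6, category=garment}: stock = 6 — satisfies this, so Match. {brand=Delt, origin=local, stock=4, category=toy}: stock = 4 — satisfies this, so Match. {brand=Corv, origin=handmade, stock=4, category=garment}: stock = 4 — satisfies this, so Match. {brand=Corv, origin=handmade, stock=24, category=toy}: stock = 24 — fails the rule, so No match. {brand=Belo, origin=local, stock=19, category=book}: stock = 19 — fails the rule, so No match.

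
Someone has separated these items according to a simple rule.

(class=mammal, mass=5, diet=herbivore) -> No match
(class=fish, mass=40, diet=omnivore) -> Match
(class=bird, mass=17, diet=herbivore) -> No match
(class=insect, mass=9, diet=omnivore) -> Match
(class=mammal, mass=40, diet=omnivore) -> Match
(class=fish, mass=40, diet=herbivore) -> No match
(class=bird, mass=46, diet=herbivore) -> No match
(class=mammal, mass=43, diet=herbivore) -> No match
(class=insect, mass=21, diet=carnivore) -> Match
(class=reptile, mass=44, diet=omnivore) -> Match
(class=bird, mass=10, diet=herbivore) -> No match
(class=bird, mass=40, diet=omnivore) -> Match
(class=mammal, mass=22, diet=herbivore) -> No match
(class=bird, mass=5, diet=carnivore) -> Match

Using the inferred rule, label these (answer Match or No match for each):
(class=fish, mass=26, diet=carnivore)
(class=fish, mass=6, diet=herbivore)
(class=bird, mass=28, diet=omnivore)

Looking at the examples, the only property every 'Match' case has and every 'No match' case lacks is: diet is not herbivore.
(class=fish, mass=26, diet=carnivore): diet is carnivore, passes → Match.
(class=fish, mass=6, diet=herbivore): diet is herbivore, doesn't qualify → No match.
(class=bird, mass=28, diet=omnivore): diet is omnivore, passes → Match.

Match, No match, Match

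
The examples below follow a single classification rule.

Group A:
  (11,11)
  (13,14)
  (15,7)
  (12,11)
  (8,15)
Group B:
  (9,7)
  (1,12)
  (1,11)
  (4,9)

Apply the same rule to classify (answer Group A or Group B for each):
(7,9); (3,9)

Group B, Group B

The classifier is using: sum ≥ 22.
(7,9): Group B (7+9 = 16).
(3,9): Group B (3+9 = 12).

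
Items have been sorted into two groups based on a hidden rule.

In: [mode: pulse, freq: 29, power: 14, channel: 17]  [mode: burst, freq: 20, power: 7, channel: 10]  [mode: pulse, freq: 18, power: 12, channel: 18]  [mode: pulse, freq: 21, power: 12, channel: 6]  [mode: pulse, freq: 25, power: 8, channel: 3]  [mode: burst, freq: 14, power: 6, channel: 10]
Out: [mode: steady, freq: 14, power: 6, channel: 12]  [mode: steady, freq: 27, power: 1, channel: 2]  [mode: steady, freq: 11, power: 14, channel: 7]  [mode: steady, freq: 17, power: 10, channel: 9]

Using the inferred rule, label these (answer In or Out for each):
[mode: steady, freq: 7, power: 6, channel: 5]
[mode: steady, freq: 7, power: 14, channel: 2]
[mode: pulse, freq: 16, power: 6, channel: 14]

Out, Out, In

'In' ⟺ mode is not steady.
[mode: steady, freq: 7, power: 6, channel: 5] → mode is steady → Out.
[mode: steady, freq: 7, power: 14, channel: 2] → mode is steady → Out.
[mode: pulse, freq: 16, power: 6, channel: 14] → mode is pulse → In.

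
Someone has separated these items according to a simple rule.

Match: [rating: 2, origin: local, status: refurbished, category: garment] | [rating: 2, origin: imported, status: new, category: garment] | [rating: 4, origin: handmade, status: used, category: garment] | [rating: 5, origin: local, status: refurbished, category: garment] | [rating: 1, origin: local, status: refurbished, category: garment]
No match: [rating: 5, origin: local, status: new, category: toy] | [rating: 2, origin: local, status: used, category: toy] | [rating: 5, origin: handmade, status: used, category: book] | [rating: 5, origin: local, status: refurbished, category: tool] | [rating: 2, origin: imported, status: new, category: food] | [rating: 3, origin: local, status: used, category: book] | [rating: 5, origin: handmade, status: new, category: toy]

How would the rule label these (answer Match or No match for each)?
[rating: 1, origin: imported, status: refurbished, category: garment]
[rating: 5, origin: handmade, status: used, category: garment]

Match, Match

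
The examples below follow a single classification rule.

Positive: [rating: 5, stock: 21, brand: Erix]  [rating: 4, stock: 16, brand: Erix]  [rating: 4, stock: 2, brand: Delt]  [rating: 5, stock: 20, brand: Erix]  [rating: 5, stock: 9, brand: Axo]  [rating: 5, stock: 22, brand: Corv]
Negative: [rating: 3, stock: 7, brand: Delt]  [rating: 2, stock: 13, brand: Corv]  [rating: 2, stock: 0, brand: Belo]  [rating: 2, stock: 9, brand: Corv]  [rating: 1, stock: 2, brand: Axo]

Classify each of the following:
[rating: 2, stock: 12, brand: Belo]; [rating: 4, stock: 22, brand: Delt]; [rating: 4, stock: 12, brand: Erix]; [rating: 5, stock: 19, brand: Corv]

Negative, Positive, Positive, Positive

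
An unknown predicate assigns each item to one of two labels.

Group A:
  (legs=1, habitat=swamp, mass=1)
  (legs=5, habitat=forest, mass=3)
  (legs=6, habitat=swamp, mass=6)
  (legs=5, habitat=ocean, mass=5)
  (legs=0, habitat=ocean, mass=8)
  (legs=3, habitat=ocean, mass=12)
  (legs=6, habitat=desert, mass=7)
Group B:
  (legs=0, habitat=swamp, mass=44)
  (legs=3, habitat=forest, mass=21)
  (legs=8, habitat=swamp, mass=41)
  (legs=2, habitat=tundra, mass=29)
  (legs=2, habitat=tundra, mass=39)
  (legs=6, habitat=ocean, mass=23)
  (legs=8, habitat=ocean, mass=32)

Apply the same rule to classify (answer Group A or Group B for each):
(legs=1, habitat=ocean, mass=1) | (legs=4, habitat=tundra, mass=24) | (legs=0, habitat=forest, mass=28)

'Group A' ⟺ mass ≤ 12.
(legs=1, habitat=ocean, mass=1): Group A (mass = 1).
(legs=4, habitat=tundra, mass=24): Group B (mass = 24).
(legs=0, habitat=forest, mass=28): Group B (mass = 28).

Group A, Group B, Group B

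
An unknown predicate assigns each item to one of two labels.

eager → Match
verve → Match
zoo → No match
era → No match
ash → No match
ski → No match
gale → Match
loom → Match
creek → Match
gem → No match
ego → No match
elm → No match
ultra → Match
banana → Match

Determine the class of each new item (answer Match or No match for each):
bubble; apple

The classifier is using: length ≥ 4.
bubble: Match (length 6). apple: Match (length 5).

Match, Match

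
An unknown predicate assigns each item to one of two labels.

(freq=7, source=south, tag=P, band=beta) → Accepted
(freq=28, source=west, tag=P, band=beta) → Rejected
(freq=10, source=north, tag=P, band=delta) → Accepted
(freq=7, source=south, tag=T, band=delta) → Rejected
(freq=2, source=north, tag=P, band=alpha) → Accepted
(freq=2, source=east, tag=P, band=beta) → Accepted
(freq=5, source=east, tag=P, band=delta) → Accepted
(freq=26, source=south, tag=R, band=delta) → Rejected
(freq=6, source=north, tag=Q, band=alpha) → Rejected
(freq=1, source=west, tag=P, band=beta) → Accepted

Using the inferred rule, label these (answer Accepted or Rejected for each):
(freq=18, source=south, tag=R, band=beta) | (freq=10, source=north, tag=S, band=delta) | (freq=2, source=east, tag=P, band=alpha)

The simplest hypothesis consistent with all the labels is: tag is P AND freq ≤ 10.
(freq=18, source=south, tag=R, band=beta) → tag is R, freq = 18 → Rejected. (freq=10, source=north, tag=S, band=delta) → tag is S, freq = 10 → Rejected. (freq=2, source=east, tag=P, band=alpha) → tag is P, freq = 2 → Accepted.

Rejected, Rejected, Accepted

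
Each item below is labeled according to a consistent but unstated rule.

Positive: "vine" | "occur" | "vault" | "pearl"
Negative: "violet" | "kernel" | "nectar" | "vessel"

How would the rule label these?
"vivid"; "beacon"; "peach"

Positive, Negative, Positive

The classifier is using: length ≤ 5.
"vivid" → length 5 → Positive. "beacon" → length 6 → Negative. "peach" → length 5 → Positive.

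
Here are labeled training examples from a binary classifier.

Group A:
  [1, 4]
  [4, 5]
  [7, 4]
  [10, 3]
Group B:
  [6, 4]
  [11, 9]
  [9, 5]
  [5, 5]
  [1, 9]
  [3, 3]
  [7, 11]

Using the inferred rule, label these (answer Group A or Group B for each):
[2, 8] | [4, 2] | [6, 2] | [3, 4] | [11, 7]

The common property of the 'Group A' items is: sum is odd. No 'Group B' item has it.
[2, 8] → 2+8 = 10 → Group B. [4, 2] → 4+2 = 6 → Group B. [6, 2] → 6+2 = 8 → Group B. [3, 4] → 3+4 = 7 → Group A. [11, 7] → 11+7 = 18 → Group B.

Group B, Group B, Group B, Group A, Group B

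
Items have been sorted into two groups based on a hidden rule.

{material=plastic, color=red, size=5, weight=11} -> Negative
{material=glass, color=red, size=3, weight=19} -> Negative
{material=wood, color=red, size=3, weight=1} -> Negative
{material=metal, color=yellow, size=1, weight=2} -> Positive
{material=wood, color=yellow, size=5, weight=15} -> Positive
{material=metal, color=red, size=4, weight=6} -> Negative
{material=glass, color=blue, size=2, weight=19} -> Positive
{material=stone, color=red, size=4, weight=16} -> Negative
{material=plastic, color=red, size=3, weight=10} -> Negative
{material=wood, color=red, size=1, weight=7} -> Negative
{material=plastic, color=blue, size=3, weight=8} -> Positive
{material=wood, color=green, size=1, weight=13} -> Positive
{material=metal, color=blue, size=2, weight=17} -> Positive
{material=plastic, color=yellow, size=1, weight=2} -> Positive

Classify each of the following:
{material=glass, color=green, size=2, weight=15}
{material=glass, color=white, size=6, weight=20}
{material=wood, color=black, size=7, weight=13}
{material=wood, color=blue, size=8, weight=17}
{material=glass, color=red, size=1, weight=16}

All 'Positive' examples share one property — color is not red — and every 'Negative' example lacks it.
{material=glass, color=green, size=2, weight=15} — color is green, hence Positive.
{material=glass, color=white, size=6, weight=20} — color is white, hence Positive.
{material=wood, color=black, size=7, weight=13} — color is black, hence Positive.
{material=wood, color=blue, size=8, weight=17} — color is blue, hence Positive.
{material=glass, color=red, size=1, weight=16} — color is red, hence Negative.

Positive, Positive, Positive, Positive, Negative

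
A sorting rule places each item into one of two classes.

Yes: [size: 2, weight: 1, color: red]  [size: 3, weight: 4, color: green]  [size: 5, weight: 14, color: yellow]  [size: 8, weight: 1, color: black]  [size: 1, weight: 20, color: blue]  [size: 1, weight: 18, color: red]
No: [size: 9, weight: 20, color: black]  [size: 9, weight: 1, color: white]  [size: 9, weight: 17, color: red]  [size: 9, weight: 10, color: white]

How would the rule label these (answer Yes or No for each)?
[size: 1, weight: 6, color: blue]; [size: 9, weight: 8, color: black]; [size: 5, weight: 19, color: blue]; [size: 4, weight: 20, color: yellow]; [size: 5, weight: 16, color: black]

Yes, No, Yes, Yes, Yes

A rule that fits every label: size ≤ 8 — true of each 'Yes' example, false of each 'No' one.
[size: 1, weight: 6, color: blue]: size = 1 — passes, so Yes. [size: 9, weight: 8, color: black]: size = 9 — fails this test, so No. [size: 5, weight: 19, color: blue]: size = 5 — passes, so Yes. [size: 4, weight: 20, color: yellow]: size = 4 — passes, so Yes. [size: 5, weight: 16, color: black]: size = 5 — passes, so Yes.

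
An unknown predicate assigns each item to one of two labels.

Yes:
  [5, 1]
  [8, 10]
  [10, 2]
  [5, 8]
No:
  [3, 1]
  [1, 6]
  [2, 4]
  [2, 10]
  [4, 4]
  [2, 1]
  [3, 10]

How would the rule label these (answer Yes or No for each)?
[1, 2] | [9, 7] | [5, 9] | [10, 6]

A rule that fits every label: first ≥ 5 — true of each 'Yes' example, false of each 'No' one.
[1, 2]: first 1 — does not fit, so No.
[9, 7]: first 9 — fits, so Yes.
[5, 9]: first 5 — fits, so Yes.
[10, 6]: first 10 — fits, so Yes.

No, Yes, Yes, Yes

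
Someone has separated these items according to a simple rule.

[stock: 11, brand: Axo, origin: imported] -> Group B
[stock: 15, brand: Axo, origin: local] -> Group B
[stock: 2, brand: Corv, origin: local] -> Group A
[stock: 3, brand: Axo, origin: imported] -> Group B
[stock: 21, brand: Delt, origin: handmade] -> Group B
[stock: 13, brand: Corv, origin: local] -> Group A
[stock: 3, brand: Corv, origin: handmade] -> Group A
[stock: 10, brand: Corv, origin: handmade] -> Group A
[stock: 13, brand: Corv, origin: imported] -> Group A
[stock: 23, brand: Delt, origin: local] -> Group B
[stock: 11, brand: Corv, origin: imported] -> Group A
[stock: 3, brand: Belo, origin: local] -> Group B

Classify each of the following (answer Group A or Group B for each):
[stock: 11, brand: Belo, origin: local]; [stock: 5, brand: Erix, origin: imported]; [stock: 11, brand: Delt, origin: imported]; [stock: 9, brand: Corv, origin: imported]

Group B, Group B, Group B, Group A

One predicate separates the groups cleanly: brand is Corv.
[stock: 11, brand: Belo, origin: local] → brand is Belo → Group B. [stock: 5, brand: Erix, origin: imported] → brand is Erix → Group B. [stock: 11, brand: Delt, origin: imported] → brand is Delt → Group B. [stock: 9, brand: Corv, origin: imported] → brand is Corv → Group A.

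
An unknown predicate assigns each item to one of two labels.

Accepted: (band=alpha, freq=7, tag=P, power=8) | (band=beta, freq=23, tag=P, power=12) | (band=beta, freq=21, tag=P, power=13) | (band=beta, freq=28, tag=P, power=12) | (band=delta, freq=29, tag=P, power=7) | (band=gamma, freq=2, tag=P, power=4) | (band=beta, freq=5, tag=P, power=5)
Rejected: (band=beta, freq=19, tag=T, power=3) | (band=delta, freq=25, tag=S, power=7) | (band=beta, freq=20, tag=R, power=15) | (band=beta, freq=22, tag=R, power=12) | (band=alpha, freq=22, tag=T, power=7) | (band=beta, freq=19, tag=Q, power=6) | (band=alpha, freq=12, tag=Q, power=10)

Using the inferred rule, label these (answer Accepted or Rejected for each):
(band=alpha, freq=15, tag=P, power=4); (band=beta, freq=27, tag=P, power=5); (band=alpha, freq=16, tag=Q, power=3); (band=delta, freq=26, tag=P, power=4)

Accepted, Accepted, Rejected, Accepted

A rule that fits every label: tag is P — true of each 'Accepted' example, false of each 'Rejected' one.
(band=alpha, freq=15, tag=P, power=4): tag is P — matches, so Accepted. (band=beta, freq=27, tag=P, power=5): tag is P — matches, so Accepted. (band=alpha, freq=16, tag=Q, power=3): tag is Q — does not fit, so Rejected. (band=delta, freq=26, tag=P, power=4): tag is P — matches, so Accepted.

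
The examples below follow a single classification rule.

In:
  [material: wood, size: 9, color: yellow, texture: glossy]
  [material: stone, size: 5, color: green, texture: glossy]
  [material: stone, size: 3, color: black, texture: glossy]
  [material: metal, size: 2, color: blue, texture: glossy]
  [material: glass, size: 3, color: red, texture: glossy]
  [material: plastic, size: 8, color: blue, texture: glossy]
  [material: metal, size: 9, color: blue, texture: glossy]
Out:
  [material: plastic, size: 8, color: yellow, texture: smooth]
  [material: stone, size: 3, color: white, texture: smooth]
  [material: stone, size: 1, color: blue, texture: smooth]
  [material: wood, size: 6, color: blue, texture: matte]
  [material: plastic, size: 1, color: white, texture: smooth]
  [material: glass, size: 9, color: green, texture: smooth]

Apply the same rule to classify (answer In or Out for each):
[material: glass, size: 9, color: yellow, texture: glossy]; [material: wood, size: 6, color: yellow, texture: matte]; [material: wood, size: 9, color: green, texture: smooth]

In, Out, Out

Rule: texture is glossy. This holds for each 'In' example and fails for each 'Out' one.
[material: glass, size: 9, color: yellow, texture: glossy]: texture is glossy, meets the rule → In. [material: wood, size: 6, color: yellow, texture: matte]: texture is matte, lacks this property → Out. [material: wood, size: 9, color: green, texture: smooth]: texture is smooth, lacks this property → Out.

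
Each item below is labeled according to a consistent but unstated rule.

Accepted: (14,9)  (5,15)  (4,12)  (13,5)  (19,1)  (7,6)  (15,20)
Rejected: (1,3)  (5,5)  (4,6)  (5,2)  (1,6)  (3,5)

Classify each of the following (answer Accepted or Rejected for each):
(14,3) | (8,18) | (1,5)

Accepted, Accepted, Rejected

The classifier is using: sum ≥ 13.
(14,3): 14+3 = 17, passes → Accepted.
(8,18): 8+18 = 26, passes → Accepted.
(1,5): 1+5 = 6, lacks this property → Rejected.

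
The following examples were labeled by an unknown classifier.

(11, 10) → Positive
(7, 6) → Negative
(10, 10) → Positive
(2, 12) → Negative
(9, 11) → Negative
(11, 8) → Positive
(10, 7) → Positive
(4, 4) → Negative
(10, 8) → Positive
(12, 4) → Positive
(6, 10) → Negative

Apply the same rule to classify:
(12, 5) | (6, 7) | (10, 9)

'Positive' ⟺ first ≥ 10.
(12, 5): first 12 — has this property, so Positive.
(6, 7): first 6 — fails the rule, so Negative.
(10, 9): first 10 — has this property, so Positive.

Positive, Negative, Positive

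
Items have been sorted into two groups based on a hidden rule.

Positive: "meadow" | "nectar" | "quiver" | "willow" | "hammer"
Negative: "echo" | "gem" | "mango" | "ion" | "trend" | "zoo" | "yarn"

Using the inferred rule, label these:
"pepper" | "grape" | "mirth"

Positive, Negative, Negative

The rule appears to be: length 6.
"pepper" → length 6 → Positive. "grape" → length 5 → Negative. "mirth" → length 5 → Negative.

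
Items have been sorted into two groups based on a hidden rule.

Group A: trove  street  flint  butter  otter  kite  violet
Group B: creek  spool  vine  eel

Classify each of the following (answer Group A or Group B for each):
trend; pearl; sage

Group A, Group B, Group B

A rule that fits every label: contains 't' — true of each 'Group A' example, false of each 'Group B' one.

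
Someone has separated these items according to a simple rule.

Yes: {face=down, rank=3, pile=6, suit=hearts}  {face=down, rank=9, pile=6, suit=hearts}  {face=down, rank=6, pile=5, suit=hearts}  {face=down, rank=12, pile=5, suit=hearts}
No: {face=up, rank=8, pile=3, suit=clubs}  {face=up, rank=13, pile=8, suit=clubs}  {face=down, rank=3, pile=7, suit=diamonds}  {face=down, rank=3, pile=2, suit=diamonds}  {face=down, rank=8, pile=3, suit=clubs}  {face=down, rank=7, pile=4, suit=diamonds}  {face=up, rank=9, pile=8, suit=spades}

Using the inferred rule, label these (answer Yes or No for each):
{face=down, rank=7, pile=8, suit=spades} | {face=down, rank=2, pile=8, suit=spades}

The common property of the 'Yes' items is: suit is hearts. No 'No' item has it.
{face=down, rank=7, pile=8, suit=spades}: suit is spades — does not pass, so No.
{face=down, rank=2, pile=8, suit=spades}: suit is spades — does not pass, so No.

No, No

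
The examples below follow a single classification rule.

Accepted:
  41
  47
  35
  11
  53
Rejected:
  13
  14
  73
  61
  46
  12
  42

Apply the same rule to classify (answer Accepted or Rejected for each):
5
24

Accepted, Rejected

Every 'Accepted' example satisfies: ≡ 5 (mod 6). None of the 'Rejected' examples do.
5 — 5 mod 6 = 5, hence Accepted.
24 — 24 mod 6 = 0, hence Rejected.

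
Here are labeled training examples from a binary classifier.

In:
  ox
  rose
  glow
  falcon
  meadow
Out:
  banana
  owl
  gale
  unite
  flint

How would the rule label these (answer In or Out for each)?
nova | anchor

In, In

The distinguishing property — even length AND contains 'o' — holds for all the 'In' cases and none of the 'Out' cases.
nova: length 4, has 'o', qualifies → In.
anchor: length 6, has 'o', qualifies → In.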